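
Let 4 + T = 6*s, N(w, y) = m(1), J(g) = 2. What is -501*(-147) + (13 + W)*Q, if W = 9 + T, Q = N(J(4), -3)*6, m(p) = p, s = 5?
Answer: 73935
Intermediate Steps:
N(w, y) = 1
Q = 6 (Q = 1*6 = 6)
T = 26 (T = -4 + 6*5 = -4 + 30 = 26)
W = 35 (W = 9 + 26 = 35)
-501*(-147) + (13 + W)*Q = -501*(-147) + (13 + 35)*6 = 73647 + 48*6 = 73647 + 288 = 73935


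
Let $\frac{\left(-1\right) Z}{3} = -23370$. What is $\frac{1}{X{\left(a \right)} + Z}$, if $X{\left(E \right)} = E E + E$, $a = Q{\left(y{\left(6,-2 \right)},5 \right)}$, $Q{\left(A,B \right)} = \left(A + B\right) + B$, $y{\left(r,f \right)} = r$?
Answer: $\frac{1}{70382} \approx 1.4208 \cdot 10^{-5}$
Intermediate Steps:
$Z = 70110$ ($Z = \left(-3\right) \left(-23370\right) = 70110$)
$Q{\left(A,B \right)} = A + 2 B$
$a = 16$ ($a = 6 + 2 \cdot 5 = 6 + 10 = 16$)
$X{\left(E \right)} = E + E^{2}$ ($X{\left(E \right)} = E^{2} + E = E + E^{2}$)
$\frac{1}{X{\left(a \right)} + Z} = \frac{1}{16 \left(1 + 16\right) + 70110} = \frac{1}{16 \cdot 17 + 70110} = \frac{1}{272 + 70110} = \frac{1}{70382}$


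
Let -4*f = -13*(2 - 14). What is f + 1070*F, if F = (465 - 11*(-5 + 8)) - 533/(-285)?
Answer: 26459519/57 ≈ 4.6420e+5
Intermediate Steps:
f = -39 (f = -(-13)*(2 - 14)/4 = -(-13)*(-12)/4 = -1/4*156 = -39)
F = 123653/285 (F = (465 - 11*3) - 533*(-1/285) = (465 - 33) + 533/285 = 432 + 533/285 = 123653/285 ≈ 433.87)
f + 1070*F = -39 + 1070*(123653/285) = -39 + 26461742/57 = 26459519/57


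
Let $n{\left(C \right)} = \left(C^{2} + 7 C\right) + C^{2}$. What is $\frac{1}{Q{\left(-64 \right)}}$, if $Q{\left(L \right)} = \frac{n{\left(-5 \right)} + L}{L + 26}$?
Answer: $\frac{38}{49} \approx 0.77551$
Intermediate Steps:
$n{\left(C \right)} = 2 C^{2} + 7 C$
$Q{\left(L \right)} = \frac{15 + L}{26 + L}$ ($Q{\left(L \right)} = \frac{- 5 \left(7 + 2 \left(-5\right)\right) + L}{L + 26} = \frac{- 5 \left(7 - 10\right) + L}{26 + L} = \frac{\left(-5\right) \left(-3\right) + L}{26 + L} = \frac{15 + L}{26 + L}$)
$\frac{1}{Q{\left(-64 \right)}} = \frac{1}{\frac{1}{26 - 64} \left(15 - 64\right)} = \frac{1}{\frac{1}{-38} \left(-49\right)} = \frac{1}{\left(- \frac{1}{38}\right) \left(-49\right)} = \frac{1}{\frac{49}{38}} = \frac{38}{49}$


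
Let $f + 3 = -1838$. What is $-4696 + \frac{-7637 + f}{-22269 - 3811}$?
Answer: $- \frac{61231101}{13040} \approx -4695.6$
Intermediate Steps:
$f = -1841$ ($f = -3 - 1838 = -1841$)
$-4696 + \frac{-7637 + f}{-22269 - 3811} = -4696 + \frac{-7637 - 1841}{-22269 - 3811} = -4696 - \frac{9478}{-26080} = -4696 - - \frac{4739}{13040} = -4696 + \frac{4739}{13040} = - \frac{61231101}{13040}$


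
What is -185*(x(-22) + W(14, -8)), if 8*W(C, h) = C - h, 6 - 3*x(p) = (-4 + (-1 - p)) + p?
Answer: -14245/12 ≈ -1187.1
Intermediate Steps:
x(p) = 11/3 (x(p) = 2 - ((-4 + (-1 - p)) + p)/3 = 2 - ((-5 - p) + p)/3 = 2 - ⅓*(-5) = 2 + 5/3 = 11/3)
W(C, h) = -h/8 + C/8 (W(C, h) = (C - h)/8 = -h/8 + C/8)
-185*(x(-22) + W(14, -8)) = -185*(11/3 + (-⅛*(-8) + (⅛)*14)) = -185*(11/3 + (1 + 7/4)) = -185*(11/3 + 11/4) = -185*77/12 = -14245/12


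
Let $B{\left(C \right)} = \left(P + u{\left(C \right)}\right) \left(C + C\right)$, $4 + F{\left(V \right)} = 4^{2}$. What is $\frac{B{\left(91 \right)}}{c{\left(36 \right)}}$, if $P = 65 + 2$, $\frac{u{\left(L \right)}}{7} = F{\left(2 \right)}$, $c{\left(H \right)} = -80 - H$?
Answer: $- \frac{13741}{58} \approx -236.91$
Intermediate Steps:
$F{\left(V \right)} = 12$ ($F{\left(V \right)} = -4 + 4^{2} = -4 + 16 = 12$)
$u{\left(L \right)} = 84$ ($u{\left(L \right)} = 7 \cdot 12 = 84$)
$P = 67$
$B{\left(C \right)} = 302 C$ ($B{\left(C \right)} = \left(67 + 84\right) \left(C + C\right) = 151 \cdot 2 C = 302 C$)
$\frac{B{\left(91 \right)}}{c{\left(36 \right)}} = \frac{302 \cdot 91}{-80 - 36} = \frac{27482}{-80 - 36} = \frac{27482}{-116} = 27482 \left(- \frac{1}{116}\right) = - \frac{13741}{58}$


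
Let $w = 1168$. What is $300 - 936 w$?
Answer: $-1092948$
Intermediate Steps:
$300 - 936 w = 300 - 1093248 = -1092948$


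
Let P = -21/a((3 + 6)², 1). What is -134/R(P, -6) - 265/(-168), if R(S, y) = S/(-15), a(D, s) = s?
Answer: -15815/168 ≈ -94.137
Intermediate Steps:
P = -21 (P = -21/1 = -21*1 = -21)
R(S, y) = -S/15 (R(S, y) = S*(-1/15) = -S/15)
-134/R(P, -6) - 265/(-168) = -134/((-1/15*(-21))) - 265/(-168) = -134/7/5 - 265*(-1/168) = -134*5/7 + 265/168 = -670/7 + 265/168 = -15815/168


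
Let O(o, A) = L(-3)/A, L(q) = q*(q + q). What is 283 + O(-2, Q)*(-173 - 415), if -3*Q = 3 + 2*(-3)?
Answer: -10301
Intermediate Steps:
Q = 1 (Q = -(3 + 2*(-3))/3 = -(3 - 6)/3 = -⅓*(-3) = 1)
L(q) = 2*q² (L(q) = q*(2*q) = 2*q²)
O(o, A) = 18/A (O(o, A) = (2*(-3)²)/A = (2*9)/A = 18/A)
283 + O(-2, Q)*(-173 - 415) = 283 + (18/1)*(-173 - 415) = 283 + (18*1)*(-588) = 283 + 18*(-588) = 283 - 10584 = -10301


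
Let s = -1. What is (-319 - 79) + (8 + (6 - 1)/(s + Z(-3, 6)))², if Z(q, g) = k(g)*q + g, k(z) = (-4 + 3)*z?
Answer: -174821/529 ≈ -330.47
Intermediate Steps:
k(z) = -z
Z(q, g) = g - g*q (Z(q, g) = (-g)*q + g = -g*q + g = g - g*q)
(-319 - 79) + (8 + (6 - 1)/(s + Z(-3, 6)))² = (-319 - 79) + (8 + (6 - 1)/(-1 + 6*(1 - 1*(-3))))² = -398 + (8 + 5/(-1 + 6*(1 + 3)))² = -398 + (8 + 5/(-1 + 6*4))² = -398 + (8 + 5/(-1 + 24))² = -398 + (8 + 5/23)² = -398 + (189/23)² = -398 + 35721/529 = -174821/529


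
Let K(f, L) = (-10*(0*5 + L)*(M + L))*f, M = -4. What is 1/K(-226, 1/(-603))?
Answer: 363609/5453380 ≈ 0.066676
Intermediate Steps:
K(f, L) = -10*L*f*(-4 + L) (K(f, L) = (-10*(0*5 + L)*(-4 + L))*f = (-10*(0 + L)*(-4 + L))*f = (-10*L*(-4 + L))*f = -10*L*f*(-4 + L))
1/K(-226, 1/(-603)) = 1/(10*(-226)*(4 - 1/(-603))/(-603)) = 1/(10*(-1/603)*(-226)*(4 - 1*(-1/603))) = 1/(10*(-1/603)*(-226)*(4 + 1/603)) = 1/(10*(-1/603)*(-226)*(2413/603)) = 1/(5453380/363609) = 363609/5453380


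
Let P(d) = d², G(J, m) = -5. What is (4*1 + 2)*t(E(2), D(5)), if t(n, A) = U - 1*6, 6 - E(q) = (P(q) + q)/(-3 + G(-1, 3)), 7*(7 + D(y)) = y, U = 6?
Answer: 0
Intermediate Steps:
D(y) = -7 + y/7
E(q) = 6 + q/8 + q²/8 (E(q) = 6 - (q² + q)/(-3 - 5) = 6 - (q + q²)/(-8) = 6 - (q + q²)*(-1)/8 = 6 - (-q/8 - q²/8) = 6 + (q/8 + q²/8) = 6 + q/8 + q²/8)
t(n, A) = 0 (t(n, A) = 6 - 1*6 = 6 - 6 = 0)
(4*1 + 2)*t(E(2), D(5)) = (4*1 + 2)*0 = (4 + 2)*0 = 6*0 = 0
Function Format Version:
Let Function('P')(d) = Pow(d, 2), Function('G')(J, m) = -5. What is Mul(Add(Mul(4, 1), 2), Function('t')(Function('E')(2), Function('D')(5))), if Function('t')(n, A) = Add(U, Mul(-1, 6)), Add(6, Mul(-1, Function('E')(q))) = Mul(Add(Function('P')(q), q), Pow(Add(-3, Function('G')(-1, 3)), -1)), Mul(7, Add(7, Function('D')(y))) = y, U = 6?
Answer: 0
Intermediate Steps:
Function('D')(y) = Add(-7, Mul(Rational(1, 7), y))
Function('E')(q) = Add(6, Mul(Rational(1, 8), q), Mul(Rational(1, 8), Pow(q, 2))) (Function('E')(q) = Add(6, Mul(-1, Mul(Add(Pow(q, 2), q), Pow(Add(-3, -5), -1)))) = Add(6, Mul(-1, Mul(Add(q, Pow(q, 2)), Pow(-8, -1)))) = Add(6, Mul(-1, Mul(Add(q, Pow(q, 2)), Rational(-1, 8)))) = Add(6, Mul(-1, Add(Mul(Rational(-1, 8), q), Mul(Rational(-1, 8), Pow(q, 2))))) = Add(6, Add(Mul(Rational(1, 8), q), Mul(Rational(1, 8), Pow(q, 2)))) = Add(6, Mul(Rational(1, 8), q), Mul(Rational(1, 8), Pow(q, 2))))
Function('t')(n, A) = 0 (Function('t')(n, A) = Add(6, Mul(-1, 6)) = Add(6, -6) = 0)
Mul(Add(Mul(4, 1), 2), Function('t')(Function('E')(2), Function('D')(5))) = Mul(Add(Mul(4, 1), 2), 0) = Mul(Add(4, 2), 0) = Mul(6, 0) = 0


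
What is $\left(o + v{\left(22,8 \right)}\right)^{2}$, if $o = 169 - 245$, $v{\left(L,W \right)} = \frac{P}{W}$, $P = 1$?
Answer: $\frac{368449}{64} \approx 5757.0$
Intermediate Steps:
$v{\left(L,W \right)} = \frac{1}{W}$ ($v{\left(L,W \right)} = 1 \frac{1}{W} = \frac{1}{W}$)
$o = -76$
$\left(o + v{\left(22,8 \right)}\right)^{2} = \left(-76 + \frac{1}{8}\right)^{2} = \left(- \frac{607}{8}\right)^{2} = \frac{368449}{64}$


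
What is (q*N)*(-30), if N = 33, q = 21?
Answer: -20790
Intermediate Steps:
(q*N)*(-30) = (21*33)*(-30) = 693*(-30) = -20790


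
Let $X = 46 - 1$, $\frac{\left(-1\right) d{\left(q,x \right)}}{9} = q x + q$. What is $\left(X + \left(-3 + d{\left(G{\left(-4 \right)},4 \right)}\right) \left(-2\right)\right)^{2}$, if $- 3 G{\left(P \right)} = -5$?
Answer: $40401$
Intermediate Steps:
$G{\left(P \right)} = \frac{5}{3}$ ($G{\left(P \right)} = \left(- \frac{1}{3}\right) \left(-5\right) = \frac{5}{3}$)
$d{\left(q,x \right)} = - 9 q - 9 q x$ ($d{\left(q,x \right)} = - 9 \left(q x + q\right) = - 9 \left(q + q x\right) = - 9 q - 9 q x$)
$X = 45$ ($X = 46 - 1 = 45$)
$\left(X + \left(-3 + d{\left(G{\left(-4 \right)},4 \right)}\right) \left(-2\right)\right)^{2} = \left(45 + \left(-3 - 15 \left(1 + 4\right)\right) \left(-2\right)\right)^{2} = \left(45 + \left(-3 - 15 \cdot 5\right) \left(-2\right)\right)^{2} = \left(45 + \left(-3 - 75\right) \left(-2\right)\right)^{2} = \left(45 - -156\right)^{2} = \left(45 + 156\right)^{2} = 201^{2} = 40401$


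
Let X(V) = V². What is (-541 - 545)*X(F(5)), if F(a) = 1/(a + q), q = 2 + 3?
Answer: -543/50 ≈ -10.860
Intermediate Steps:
q = 5
F(a) = 1/(5 + a) (F(a) = 1/(a + 5) = 1/(5 + a))
(-541 - 545)*X(F(5)) = (-541 - 545)*(1/(5 + 5))² = -1086*(1/10)² = -1086*(⅒)² = -1086*1/100 = -543/50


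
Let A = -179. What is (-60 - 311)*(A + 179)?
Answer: 0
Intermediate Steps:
(-60 - 311)*(A + 179) = (-60 - 311)*(-179 + 179) = -371*0 = 0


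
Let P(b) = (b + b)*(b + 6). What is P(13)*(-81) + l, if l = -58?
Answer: -40072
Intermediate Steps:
P(b) = 2*b*(6 + b) (P(b) = (2*b)*(6 + b) = 2*b*(6 + b))
P(13)*(-81) + l = (2*13*(6 + 13))*(-81) - 58 = (2*13*19)*(-81) - 58 = 494*(-81) - 58 = -40014 - 58 = -40072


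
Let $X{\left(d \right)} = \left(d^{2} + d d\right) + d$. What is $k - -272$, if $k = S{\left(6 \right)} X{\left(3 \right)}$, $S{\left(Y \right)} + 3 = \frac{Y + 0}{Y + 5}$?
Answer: $\frac{2425}{11} \approx 220.45$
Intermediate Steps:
$X{\left(d \right)} = d + 2 d^{2}$ ($X{\left(d \right)} = \left(d^{2} + d^{2}\right) + d = 2 d^{2} + d = d + 2 d^{2}$)
$S{\left(Y \right)} = -3 + \frac{Y}{5 + Y}$ ($S{\left(Y \right)} = -3 + \frac{Y + 0}{Y + 5} = -3 + \frac{Y}{5 + Y}$)
$k = - \frac{567}{11}$ ($k = \frac{-15 - 12}{5 + 6} \cdot 3 \left(1 + 2 \cdot 3\right) = \frac{-15 - 12}{11} \cdot 3 \left(1 + 6\right) = \frac{1}{11} \left(-27\right) 3 \cdot 7 = \left(- \frac{27}{11}\right) 21 = - \frac{567}{11} \approx -51.545$)
$k - -272 = - \frac{567}{11} - -272 = - \frac{567}{11} + 272 = \frac{2425}{11}$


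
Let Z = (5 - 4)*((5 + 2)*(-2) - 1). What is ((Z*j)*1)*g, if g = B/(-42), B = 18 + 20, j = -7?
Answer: -95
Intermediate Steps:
Z = -15 (Z = 1*(7*(-2) - 1) = 1*(-14 - 1) = 1*(-15) = -15)
B = 38
g = -19/21 (g = 38/(-42) = 38*(-1/42) = -19/21 ≈ -0.90476)
((Z*j)*1)*g = (-15*(-7)*1)*(-19/21) = (105*1)*(-19/21) = 105*(-19/21) = -95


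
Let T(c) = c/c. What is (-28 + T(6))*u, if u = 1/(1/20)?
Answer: -540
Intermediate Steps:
T(c) = 1
u = 20 (u = 1/(1/20) = 20)
(-28 + T(6))*u = (-28 + 1)*20 = -27*20 = -540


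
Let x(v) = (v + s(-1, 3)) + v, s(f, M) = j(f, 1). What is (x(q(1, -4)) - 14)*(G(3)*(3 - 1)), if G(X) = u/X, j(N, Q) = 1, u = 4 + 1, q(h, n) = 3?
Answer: -70/3 ≈ -23.333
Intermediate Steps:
u = 5
s(f, M) = 1
x(v) = 1 + 2*v (x(v) = (v + 1) + v = (1 + v) + v = 1 + 2*v)
G(X) = 5/X
(x(q(1, -4)) - 14)*(G(3)*(3 - 1)) = ((1 + 2*3) - 14)*((5/3)*(3 - 1)) = ((1 + 6) - 14)*((5*(⅓))*2) = (7 - 14)*((5/3)*2) = -7*10/3 = -70/3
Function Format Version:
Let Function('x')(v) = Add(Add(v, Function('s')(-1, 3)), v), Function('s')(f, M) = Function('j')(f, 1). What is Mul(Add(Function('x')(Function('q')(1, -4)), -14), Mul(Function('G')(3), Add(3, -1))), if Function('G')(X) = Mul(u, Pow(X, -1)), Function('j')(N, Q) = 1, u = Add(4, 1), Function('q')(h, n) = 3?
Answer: Rational(-70, 3) ≈ -23.333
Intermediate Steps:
u = 5
Function('s')(f, M) = 1
Function('x')(v) = Add(1, Mul(2, v)) (Function('x')(v) = Add(Add(v, 1), v) = Add(Add(1, v), v) = Add(1, Mul(2, v)))
Function('G')(X) = Mul(5, Pow(X, -1))
Mul(Add(Function('x')(Function('q')(1, -4)), -14), Mul(Function('G')(3), Add(3, -1))) = Mul(Add(Add(1, Mul(2, 3)), -14), Mul(Mul(5, Pow(3, -1)), Add(3, -1))) = Mul(Add(Add(1, 6), -14), Mul(Mul(5, Rational(1, 3)), 2)) = Mul(Add(7, -14), Mul(Rational(5, 3), 2)) = Mul(-7, Rational(10, 3)) = Rational(-70, 3)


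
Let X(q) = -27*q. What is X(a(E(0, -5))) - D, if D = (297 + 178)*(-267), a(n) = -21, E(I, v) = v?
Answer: 127392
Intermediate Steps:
D = -126825 (D = 475*(-267) = -126825)
X(a(E(0, -5))) - D = -27*(-21) - 1*(-126825) = 567 + 126825 = 127392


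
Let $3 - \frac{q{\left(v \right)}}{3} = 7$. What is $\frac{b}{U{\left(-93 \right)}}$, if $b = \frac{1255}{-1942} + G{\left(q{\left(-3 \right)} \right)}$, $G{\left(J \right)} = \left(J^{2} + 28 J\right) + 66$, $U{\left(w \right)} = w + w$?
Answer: $\frac{245947}{361212} \approx 0.68089$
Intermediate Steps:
$U{\left(w \right)} = 2 w$
$q{\left(v \right)} = -12$ ($q{\left(v \right)} = 9 - 21 = -12$)
$G{\left(J \right)} = 66 + J^{2} + 28 J$
$b = - \frac{245947}{1942}$ ($b = \frac{1255}{-1942} + \left(66 + \left(-12\right)^{2} + 28 \left(-12\right)\right) = 1255 \left(- \frac{1}{1942}\right) + \left(66 + 144 - 336\right) = - \frac{1255}{1942} - 126 = - \frac{245947}{1942} \approx -126.65$)
$\frac{b}{U{\left(-93 \right)}} = - \frac{245947}{1942 \cdot 2 \left(-93\right)} = - \frac{245947}{1942 \left(-186\right)} = \left(- \frac{245947}{1942}\right) \left(- \frac{1}{186}\right) = \frac{245947}{361212}$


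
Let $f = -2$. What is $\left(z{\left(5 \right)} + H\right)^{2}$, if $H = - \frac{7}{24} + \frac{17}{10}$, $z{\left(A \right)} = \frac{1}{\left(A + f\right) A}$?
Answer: $\frac{3481}{1600} \approx 2.1756$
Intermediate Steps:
$z{\left(A \right)} = \frac{1}{A \left(-2 + A\right)}$ ($z{\left(A \right)} = \frac{1}{\left(A - 2\right) A} = \frac{1}{\left(-2 + A\right) A} = \frac{1}{A \left(-2 + A\right)}$)
$H = \frac{169}{120}$ ($H = \left(-7\right) \frac{1}{24} + 17 \cdot \frac{1}{10} = - \frac{7}{24} + \frac{17}{10} = \frac{169}{120} \approx 1.4083$)
$\left(z{\left(5 \right)} + H\right)^{2} = \left(\frac{1}{5 \left(-2 + 5\right)} + \frac{169}{120}\right)^{2} = \left(\frac{1}{5 \cdot 3} + \frac{169}{120}\right)^{2} = \left(\frac{1}{5} \cdot \frac{1}{3} + \frac{169}{120}\right)^{2} = \left(\frac{1}{15} + \frac{169}{120}\right)^{2} = \left(\frac{59}{40}\right)^{2} = \frac{3481}{1600}$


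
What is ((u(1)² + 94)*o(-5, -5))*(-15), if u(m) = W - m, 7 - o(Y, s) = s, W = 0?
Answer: -17100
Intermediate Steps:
o(Y, s) = 7 - s
u(m) = -m (u(m) = 0 - m = -m)
((u(1)² + 94)*o(-5, -5))*(-15) = (((-1*1)² + 94)*(7 - 1*(-5)))*(-15) = (((-1)² + 94)*(7 + 5))*(-15) = ((1 + 94)*12)*(-15) = (95*12)*(-15) = 1140*(-15) = -17100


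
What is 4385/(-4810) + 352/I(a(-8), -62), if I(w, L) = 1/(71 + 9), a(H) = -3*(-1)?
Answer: 27089043/962 ≈ 28159.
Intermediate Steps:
a(H) = 3
I(w, L) = 1/80
4385/(-4810) + 352/I(a(-8), -62) = 4385/(-4810) + 352/(1/80) = 4385*(-1/4810) + 352*80 = -877/962 + 28160 = 27089043/962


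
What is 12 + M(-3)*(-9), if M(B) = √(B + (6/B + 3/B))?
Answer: 12 - 9*I*√6 ≈ 12.0 - 22.045*I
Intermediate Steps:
M(B) = √(B + 9/B)
12 + M(-3)*(-9) = 12 + √(-3 + 9/(-3))*(-9) = 12 + √(-3 + 9*(-⅓))*(-9) = 12 + √(-3 - 3)*(-9) = 12 + √(-6)*(-9) = 12 + (I*√6)*(-9) = 12 - 9*I*√6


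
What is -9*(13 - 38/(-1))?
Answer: -459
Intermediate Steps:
-9*(13 - 38/(-1)) = -9*(13 - 38*(-1)) = -9*(13 - 1*(-38)) = -9*(13 + 38) = -9*51 = -459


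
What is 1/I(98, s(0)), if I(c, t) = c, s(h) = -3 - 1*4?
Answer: 1/98 ≈ 0.010204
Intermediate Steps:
s(h) = -7 (s(h) = -3 - 4 = -7)
1/I(98, s(0)) = 1/98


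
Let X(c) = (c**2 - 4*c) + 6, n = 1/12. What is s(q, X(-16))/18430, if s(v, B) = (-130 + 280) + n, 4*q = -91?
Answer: 1801/221160 ≈ 0.0081434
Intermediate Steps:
q = -91/4 (q = (1/4)*(-91) = -91/4 ≈ -22.750)
n = 1/12 ≈ 0.083333
X(c) = 6 + c**2 - 4*c
s(v, B) = 1801/12 (s(v, B) = (-130 + 280) + 1/12 = 150 + 1/12 = 1801/12)
s(q, X(-16))/18430 = (1801/12)/18430 = (1801/12)*(1/18430) = 1801/221160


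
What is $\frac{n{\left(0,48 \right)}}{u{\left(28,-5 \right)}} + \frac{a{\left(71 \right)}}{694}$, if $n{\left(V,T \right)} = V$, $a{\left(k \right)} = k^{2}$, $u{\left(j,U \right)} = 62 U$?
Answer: $\frac{5041}{694} \approx 7.2637$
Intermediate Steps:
$\frac{n{\left(0,48 \right)}}{u{\left(28,-5 \right)}} + \frac{a{\left(71 \right)}}{694} = \frac{0}{62 \left(-5\right)} + \frac{71^{2}}{694} = \frac{0}{-310} + 5041 \cdot \frac{1}{694} = 0 \left(- \frac{1}{310}\right) + \frac{5041}{694} = 0 + \frac{5041}{694} = \frac{5041}{694}$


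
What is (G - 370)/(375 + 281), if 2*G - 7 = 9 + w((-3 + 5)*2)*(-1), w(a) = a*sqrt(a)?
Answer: -183/328 ≈ -0.55793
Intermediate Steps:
w(a) = a**(3/2)
G = 4 (G = 7/2 + (9 + ((-3 + 5)*2)**(3/2)*(-1))/2 = 7/2 + (9 + (2*2)**(3/2)*(-1))/2 = 7/2 + (9 + 4**(3/2)*(-1))/2 = 7/2 + (9 + 8*(-1))/2 = 7/2 + (9 - 8)/2 = 7/2 + (1/2)*1 = 7/2 + 1/2 = 4)
(G - 370)/(375 + 281) = (4 - 370)/(375 + 281) = -366/656 = -366*1/656 = -183/328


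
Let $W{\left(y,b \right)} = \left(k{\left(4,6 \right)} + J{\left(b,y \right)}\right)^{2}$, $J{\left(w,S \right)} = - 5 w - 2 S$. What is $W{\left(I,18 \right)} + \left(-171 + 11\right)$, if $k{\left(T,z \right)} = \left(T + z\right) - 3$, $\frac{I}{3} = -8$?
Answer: $1065$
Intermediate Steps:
$I = -24$ ($I = 3 \left(-8\right) = -24$)
$k{\left(T,z \right)} = -3 + T + z$
$W{\left(y,b \right)} = \left(7 - 5 b - 2 y\right)^{2}$ ($W{\left(y,b \right)} = \left(\left(-3 + 4 + 6\right) - \left(2 y + 5 b\right)\right)^{2} = \left(7 - \left(2 y + 5 b\right)\right)^{2} = \left(7 - 5 b - 2 y\right)^{2}$)
$W{\left(I,18 \right)} + \left(-171 + 11\right) = \left(-7 + 2 \left(-24\right) + 5 \cdot 18\right)^{2} + \left(-171 + 11\right) = \left(-7 - 48 + 90\right)^{2} - 160 = 35^{2} - 160 = 1225 - 160 = 1065$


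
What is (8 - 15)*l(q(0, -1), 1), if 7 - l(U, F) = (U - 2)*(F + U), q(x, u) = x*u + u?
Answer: -49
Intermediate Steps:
q(x, u) = u + u*x (q(x, u) = u*x + u = u + u*x)
l(U, F) = 7 - (-2 + U)*(F + U) (l(U, F) = 7 - (U - 2)*(F + U) = 7 - (-2 + U)*(F + U))
(8 - 15)*l(q(0, -1), 1) = (8 - 15)*(7 - (-(1 + 0))² + 2*1 + 2*(-(1 + 0)) - 1*1*(-(1 + 0))) = -7*(7 - (-1*1)² + 2 + 2*(-1*1) - 1*1*(-1*1)) = -7*(7 - 1*(-1)² + 2 + 2*(-1) - 1*1*(-1)) = -7*(7 - 1*1 + 2 - 2 + 1) = -7*(7 - 1 + 2 - 2 + 1) = -7*7 = -49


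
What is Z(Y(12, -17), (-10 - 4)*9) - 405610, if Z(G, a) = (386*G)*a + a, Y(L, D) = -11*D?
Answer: -9500668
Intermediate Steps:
Z(G, a) = a + 386*G*a (Z(G, a) = 386*G*a + a = a + 386*G*a)
Z(Y(12, -17), (-10 - 4)*9) - 405610 = ((-10 - 4)*9)*(1 + 386*(-11*(-17))) - 405610 = (-14*9)*(1 + 386*187) - 405610 = -126*(1 + 72182) - 405610 = -126*72183 - 405610 = -9095058 - 405610 = -9500668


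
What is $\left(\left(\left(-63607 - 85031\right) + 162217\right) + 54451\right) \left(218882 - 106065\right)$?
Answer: $7674940510$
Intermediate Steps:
$\left(\left(\left(-63607 - 85031\right) + 162217\right) + 54451\right) \left(218882 - 106065\right) = \left(\left(-148638 + 162217\right) + 54451\right) 112817 = \left(13579 + 54451\right) 112817 = 68030 \cdot 112817 = 7674940510$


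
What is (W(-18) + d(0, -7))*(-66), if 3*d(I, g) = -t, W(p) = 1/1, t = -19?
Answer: -484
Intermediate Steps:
W(p) = 1
d(I, g) = 19/3 (d(I, g) = (-1*(-19))/3 = (⅓)*19 = 19/3)
(W(-18) + d(0, -7))*(-66) = (1 + 19/3)*(-66) = (22/3)*(-66) = -484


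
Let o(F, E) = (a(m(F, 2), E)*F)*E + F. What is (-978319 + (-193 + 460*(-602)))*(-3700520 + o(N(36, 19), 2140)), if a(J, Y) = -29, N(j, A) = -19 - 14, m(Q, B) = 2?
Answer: 2074693026536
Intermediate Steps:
N(j, A) = -33
o(F, E) = F - 29*E*F (o(F, E) = (-29*F)*E + F = -29*E*F + F = F - 29*E*F)
(-978319 + (-193 + 460*(-602)))*(-3700520 + o(N(36, 19), 2140)) = (-978319 + (-193 + 460*(-602)))*(-3700520 - 33*(1 - 29*2140)) = (-978319 + (-193 - 276920))*(-3700520 - 33*(1 - 62060)) = (-978319 - 277113)*(-3700520 - 33*(-62059)) = -1255432*(-3700520 + 2047947) = -1255432*(-1652573) = 2074693026536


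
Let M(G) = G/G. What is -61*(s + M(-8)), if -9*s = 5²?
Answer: 976/9 ≈ 108.44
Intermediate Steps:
M(G) = 1
s = -25/9 (s = -⅑*5² = -⅑*25 = -25/9 ≈ -2.7778)
-61*(s + M(-8)) = -61*(-25/9 + 1) = -61*(-16/9) = 976/9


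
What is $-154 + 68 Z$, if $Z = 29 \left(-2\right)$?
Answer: $-4098$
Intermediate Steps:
$Z = -58$
$-154 + 68 Z = -154 + 68 \left(-58\right) = -154 - 3944 = -4098$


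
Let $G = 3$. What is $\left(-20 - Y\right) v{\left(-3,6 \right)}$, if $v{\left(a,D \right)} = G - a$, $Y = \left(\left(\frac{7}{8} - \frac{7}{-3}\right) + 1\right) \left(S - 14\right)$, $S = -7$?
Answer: $\frac{1641}{4} \approx 410.25$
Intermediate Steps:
$Y = - \frac{707}{8}$ ($Y = \left(\left(\frac{7}{8} - \frac{7}{-3}\right) + 1\right) \left(-7 - 14\right) = \left(\left(7 \cdot \frac{1}{8} - - \frac{7}{3}\right) + 1\right) \left(-21\right) = \left(\left(\frac{7}{8} + \frac{7}{3}\right) + 1\right) \left(-21\right) = \left(\frac{77}{24} + 1\right) \left(-21\right) = \frac{101}{24} \left(-21\right) = - \frac{707}{8} \approx -88.375$)
$v{\left(a,D \right)} = 3 - a$
$\left(-20 - Y\right) v{\left(-3,6 \right)} = \left(-20 - - \frac{707}{8}\right) \left(3 - -3\right) = \left(-20 + \frac{707}{8}\right) \left(3 + 3\right) = \frac{547}{8} \cdot 6 = \frac{1641}{4}$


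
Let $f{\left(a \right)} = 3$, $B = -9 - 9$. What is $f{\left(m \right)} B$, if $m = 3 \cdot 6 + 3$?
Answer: $-54$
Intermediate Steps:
$m = 21$ ($m = 18 + 3 = 21$)
$B = -18$ ($B = -9 - 9 = -18$)
$f{\left(m \right)} B = 3 \left(-18\right) = -54$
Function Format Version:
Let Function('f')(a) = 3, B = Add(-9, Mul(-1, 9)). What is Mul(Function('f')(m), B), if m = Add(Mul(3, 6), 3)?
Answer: -54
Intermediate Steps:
m = 21 (m = Add(18, 3) = 21)
B = -18 (B = Add(-9, -9) = -18)
Mul(Function('f')(m), B) = Mul(3, -18) = -54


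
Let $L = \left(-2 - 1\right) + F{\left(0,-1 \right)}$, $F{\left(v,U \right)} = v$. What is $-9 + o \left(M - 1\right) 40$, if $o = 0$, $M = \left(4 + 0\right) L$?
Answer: $-9$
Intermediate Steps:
$L = -3$ ($L = \left(-2 - 1\right) + 0 = -3 + 0 = -3$)
$M = -12$ ($M = \left(4 + 0\right) \left(-3\right) = 4 \left(-3\right) = -12$)
$-9 + o \left(M - 1\right) 40 = -9 + 0 \left(-12 - 1\right) 40 = -9 + 0 \left(-13\right) 40 = -9 + 0 \cdot 40 = -9 + 0 = -9$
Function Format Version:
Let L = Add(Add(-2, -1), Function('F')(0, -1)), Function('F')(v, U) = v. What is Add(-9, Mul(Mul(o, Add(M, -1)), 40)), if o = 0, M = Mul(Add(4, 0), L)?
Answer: -9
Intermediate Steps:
L = -3 (L = Add(Add(-2, -1), 0) = Add(-3, 0) = -3)
M = -12 (M = Mul(Add(4, 0), -3) = Mul(4, -3) = -12)
Add(-9, Mul(Mul(o, Add(M, -1)), 40)) = Add(-9, Mul(Mul(0, Add(-12, -1)), 40)) = Add(-9, Mul(Mul(0, -13), 40)) = Add(-9, Mul(0, 40)) = Add(-9, 0) = -9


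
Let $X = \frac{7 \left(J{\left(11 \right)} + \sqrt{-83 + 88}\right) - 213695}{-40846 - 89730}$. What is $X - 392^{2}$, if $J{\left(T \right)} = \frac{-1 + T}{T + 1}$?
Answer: $- \frac{120387700649}{783456} - \frac{7 \sqrt{5}}{130576} \approx -1.5366 \cdot 10^{5}$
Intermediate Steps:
$J{\left(T \right)} = \frac{-1 + T}{1 + T}$
$X = \frac{1282135}{783456} - \frac{7 \sqrt{5}}{130576}$ ($X = \frac{7 \left(\frac{-1 + 11}{1 + 11} + \sqrt{-83 + 88}\right) - 213695}{-40846 - 89730} = \frac{7 \left(\frac{1}{12} \cdot 10 + \sqrt{5}\right) - 213695}{-130576} = \left(7 \left(\frac{1}{12} \cdot 10 + \sqrt{5}\right) - 213695\right) \left(- \frac{1}{130576}\right) = \left(7 \left(\frac{5}{6} + \sqrt{5}\right) - 213695\right) \left(- \frac{1}{130576}\right) = \left(\left(\frac{35}{6} + 7 \sqrt{5}\right) - 213695\right) \left(- \frac{1}{130576}\right) = \left(- \frac{1282135}{6} + 7 \sqrt{5}\right) \left(- \frac{1}{130576}\right) = \frac{1282135}{783456} - \frac{7 \sqrt{5}}{130576} \approx 1.6364$)
$X - 392^{2} = \left(\frac{1282135}{783456} - \frac{7 \sqrt{5}}{130576}\right) - 392^{2} = \left(\frac{1282135}{783456} - \frac{7 \sqrt{5}}{130576}\right) - 153664 = - \frac{120387700649}{783456} - \frac{7 \sqrt{5}}{130576}$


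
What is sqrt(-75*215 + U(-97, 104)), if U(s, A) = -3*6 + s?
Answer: 4*I*sqrt(1015) ≈ 127.44*I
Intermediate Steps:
U(s, A) = -18 + s
sqrt(-75*215 + U(-97, 104)) = sqrt(-75*215 + (-18 - 97)) = sqrt(-16125 - 115) = sqrt(-16240) = 4*I*sqrt(1015)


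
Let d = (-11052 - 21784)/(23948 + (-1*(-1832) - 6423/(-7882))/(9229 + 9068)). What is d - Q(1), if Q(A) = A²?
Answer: -8189229962183/3453722060639 ≈ -2.3711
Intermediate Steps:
d = -4735507901544/3453722060639 (d = -32836/(23948 + (1832 - 6423*(-1/7882))/18297) = -32836/(23948 + (1832 + 6423/7882)*(1/18297)) = -32836/(23948 + (14446247/7882)*(1/18297)) = -32836/(23948 + 14446247/144216954) = -32836/3453722060639/144216954 = -32836*144216954/3453722060639 = -4735507901544/3453722060639 ≈ -1.3711)
d - Q(1) = -4735507901544/3453722060639 - 1*1² = -4735507901544/3453722060639 - 1*1 = -4735507901544/3453722060639 - 1 = -8189229962183/3453722060639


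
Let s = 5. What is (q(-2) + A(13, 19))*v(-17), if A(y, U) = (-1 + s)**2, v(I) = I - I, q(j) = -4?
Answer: 0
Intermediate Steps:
v(I) = 0
A(y, U) = 16 (A(y, U) = (-1 + 5)**2 = 4**2 = 16)
(q(-2) + A(13, 19))*v(-17) = (-4 + 16)*0 = 12*0 = 0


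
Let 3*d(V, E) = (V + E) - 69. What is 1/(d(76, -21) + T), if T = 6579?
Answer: 3/19723 ≈ 0.00015211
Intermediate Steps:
d(V, E) = -23 + E/3 + V/3 (d(V, E) = ((V + E) - 69)/3 = ((E + V) - 69)/3 = (-69 + E + V)/3 = -23 + E/3 + V/3)
1/(d(76, -21) + T) = 1/((-23 + (⅓)*(-21) + (⅓)*76) + 6579) = 1/((-23 - 7 + 76/3) + 6579) = 1/(-14/3 + 6579) = 1/(19723/3) = 3/19723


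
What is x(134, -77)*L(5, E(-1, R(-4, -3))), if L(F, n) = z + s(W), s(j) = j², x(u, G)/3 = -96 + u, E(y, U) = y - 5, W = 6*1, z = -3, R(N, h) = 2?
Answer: 3762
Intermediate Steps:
W = 6
E(y, U) = -5 + y
x(u, G) = -288 + 3*u (x(u, G) = 3*(-96 + u) = -288 + 3*u)
L(F, n) = 33 (L(F, n) = -3 + 6² = -3 + 36 = 33)
x(134, -77)*L(5, E(-1, R(-4, -3))) = (-288 + 3*134)*33 = (-288 + 402)*33 = 114*33 = 3762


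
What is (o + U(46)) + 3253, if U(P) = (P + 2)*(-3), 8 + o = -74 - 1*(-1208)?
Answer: 4235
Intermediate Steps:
o = 1126 (o = -8 + (-74 - 1*(-1208)) = -8 + (-74 + 1208) = -8 + 1134 = 1126)
U(P) = -6 - 3*P (U(P) = (2 + P)*(-3) = -6 - 3*P)
(o + U(46)) + 3253 = (1126 + (-6 - 3*46)) + 3253 = (1126 + (-6 - 138)) + 3253 = (1126 - 144) + 3253 = 982 + 3253 = 4235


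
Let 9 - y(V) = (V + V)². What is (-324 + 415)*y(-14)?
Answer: -70525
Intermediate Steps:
y(V) = 9 - 4*V² (y(V) = 9 - (V + V)² = 9 - (2*V)² = 9 - 4*V²)
(-324 + 415)*y(-14) = (-324 + 415)*(9 - 4*(-14)²) = 91*(9 - 4*196) = 91*(9 - 784) = 91*(-775) = -70525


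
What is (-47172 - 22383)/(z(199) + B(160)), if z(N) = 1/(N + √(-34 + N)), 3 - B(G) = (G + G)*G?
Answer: 140431871421615/103366973079319 - 69555*√165/103366973079319 ≈ 1.3586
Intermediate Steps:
B(G) = 3 - 2*G² (B(G) = 3 - (G + G)*G = 3 - 2*G*G = 3 - 2*G²)
(-47172 - 22383)/(z(199) + B(160)) = (-47172 - 22383)/(1/(199 + √(-34 + 199)) + (3 - 2*160²)) = -69555/(1/(199 + √165) + (3 - 2*25600)) = -69555/(1/(199 + √165) + (3 - 51200)) = -69555/(1/(199 + √165) - 51197) = -69555/(-51197 + 1/(199 + √165))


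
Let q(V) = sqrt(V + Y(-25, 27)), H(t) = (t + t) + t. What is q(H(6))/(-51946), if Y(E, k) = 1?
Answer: -sqrt(19)/51946 ≈ -8.3912e-5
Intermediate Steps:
H(t) = 3*t (H(t) = 2*t + t = 3*t)
q(V) = sqrt(1 + V) (q(V) = sqrt(V + 1) = sqrt(1 + V))
q(H(6))/(-51946) = sqrt(1 + 3*6)/(-51946) = sqrt(1 + 18)*(-1/51946) = sqrt(19)*(-1/51946) = -sqrt(19)/51946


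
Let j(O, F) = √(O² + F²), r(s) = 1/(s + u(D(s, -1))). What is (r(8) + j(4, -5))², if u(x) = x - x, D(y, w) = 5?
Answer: 2625/64 + √41/4 ≈ 42.616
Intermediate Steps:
u(x) = 0
r(s) = 1/s (r(s) = 1/(s + 0) = 1/s)
j(O, F) = √(F² + O²)
(r(8) + j(4, -5))² = (1/8 + √((-5)² + 4²))² = (⅛ + √(25 + 16))² = (⅛ + √41)²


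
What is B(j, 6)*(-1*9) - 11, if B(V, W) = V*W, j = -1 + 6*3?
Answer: -929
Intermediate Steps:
j = 17 (j = -1 + 18 = 17)
B(j, 6)*(-1*9) - 11 = (17*6)*(-1*9) - 11 = 102*(-9) - 11 = -918 - 11 = -929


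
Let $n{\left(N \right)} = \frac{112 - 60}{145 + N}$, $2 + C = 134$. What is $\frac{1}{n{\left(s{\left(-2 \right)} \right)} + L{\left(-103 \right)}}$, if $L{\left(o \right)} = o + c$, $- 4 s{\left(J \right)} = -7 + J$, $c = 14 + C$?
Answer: $\frac{589}{25535} \approx 0.023066$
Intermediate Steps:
$C = 132$ ($C = -2 + 134 = 132$)
$c = 146$ ($c = 14 + 132 = 146$)
$s{\left(J \right)} = \frac{7}{4} - \frac{J}{4}$ ($s{\left(J \right)} = - \frac{-7 + J}{4} = \frac{7}{4} - \frac{J}{4}$)
$n{\left(N \right)} = \frac{52}{145 + N}$
$L{\left(o \right)} = 146 + o$ ($L{\left(o \right)} = o + 146 = 146 + o$)
$\frac{1}{n{\left(s{\left(-2 \right)} \right)} + L{\left(-103 \right)}} = \frac{1}{\frac{52}{145 + \left(\frac{7}{4} - - \frac{1}{2}\right)} + \left(146 - 103\right)} = \frac{1}{\frac{52}{145 + \left(\frac{7}{4} + \frac{1}{2}\right)} + 43} = \frac{1}{\frac{52}{145 + \frac{9}{4}} + 43} = \frac{1}{\frac{52}{\frac{589}{4}} + 43} = \frac{1}{52 \cdot \frac{4}{589} + 43} = \frac{1}{\frac{208}{589} + 43} = \frac{1}{\frac{25535}{589}} = \frac{589}{25535}$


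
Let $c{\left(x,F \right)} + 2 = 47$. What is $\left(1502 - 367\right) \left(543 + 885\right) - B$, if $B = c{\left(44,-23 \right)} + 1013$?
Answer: $1619722$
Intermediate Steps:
$c{\left(x,F \right)} = 45$ ($c{\left(x,F \right)} = -2 + 47 = 45$)
$B = 1058$ ($B = 45 + 1013 = 1058$)
$\left(1502 - 367\right) \left(543 + 885\right) - B = \left(1502 - 367\right) \left(543 + 885\right) - 1058 = 1135 \cdot 1428 - 1058 = 1620780 - 1058 = 1619722$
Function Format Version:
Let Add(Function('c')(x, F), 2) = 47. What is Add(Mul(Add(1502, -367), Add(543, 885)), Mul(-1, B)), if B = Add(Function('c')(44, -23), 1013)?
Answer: 1619722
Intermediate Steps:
Function('c')(x, F) = 45 (Function('c')(x, F) = Add(-2, 47) = 45)
B = 1058 (B = Add(45, 1013) = 1058)
Add(Mul(Add(1502, -367), Add(543, 885)), Mul(-1, B)) = Add(Mul(Add(1502, -367), Add(543, 885)), Mul(-1, 1058)) = Add(Mul(1135, 1428), -1058) = Add(1620780, -1058) = 1619722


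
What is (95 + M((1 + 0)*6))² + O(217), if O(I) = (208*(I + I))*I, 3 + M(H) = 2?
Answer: 19597860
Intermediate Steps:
M(H) = -1 (M(H) = -3 + 2 = -1)
O(I) = 416*I² (O(I) = (208*(2*I))*I = (416*I)*I = 416*I²)
(95 + M((1 + 0)*6))² + O(217) = (95 - 1)² + 416*217² = 94² + 416*47089 = 8836 + 19589024 = 19597860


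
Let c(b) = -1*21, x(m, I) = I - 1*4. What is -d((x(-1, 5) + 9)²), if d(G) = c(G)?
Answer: 21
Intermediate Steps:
x(m, I) = -4 + I (x(m, I) = I - 4 = -4 + I)
c(b) = -21
d(G) = -21
-d((x(-1, 5) + 9)²) = -1*(-21) = 21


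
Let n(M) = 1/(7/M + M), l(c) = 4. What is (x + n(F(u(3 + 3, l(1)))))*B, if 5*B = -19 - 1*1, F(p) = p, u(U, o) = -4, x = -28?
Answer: 2592/23 ≈ 112.70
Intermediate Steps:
B = -4 (B = (-19 - 1*1)/5 = (-19 - 1)/5 = (⅕)*(-20) = -4)
n(M) = 1/(M + 7/M)
(x + n(F(u(3 + 3, l(1)))))*B = (-28 - 4/(7 + (-4)²))*(-4) = (-28 - 4/(7 + 16))*(-4) = (-28 - 4/23)*(-4) = -648/23*(-4) = 2592/23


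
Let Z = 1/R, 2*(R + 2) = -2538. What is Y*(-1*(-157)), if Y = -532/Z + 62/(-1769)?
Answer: 187795268342/1769 ≈ 1.0616e+8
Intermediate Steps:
R = -1271 (R = -2 + (½)*(-2538) = -2 - 1269 = -1271)
Z = -1/1271 (Z = 1/(-1271) = -1/1271 ≈ -0.00078678)
Y = 1196148206/1769 (Y = -532/(-1/1271) + 62/(-1769) = -532*(-1271) + 62*(-1/1769) = 676172 - 62/1769 = 1196148206/1769 ≈ 6.7617e+5)
Y*(-1*(-157)) = 1196148206*(-1*(-157))/1769 = (1196148206/1769)*157 = 187795268342/1769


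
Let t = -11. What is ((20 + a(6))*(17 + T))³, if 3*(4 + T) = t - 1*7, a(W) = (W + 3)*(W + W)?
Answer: 719323136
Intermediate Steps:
a(W) = 2*W*(3 + W) (a(W) = (3 + W)*(2*W) = 2*W*(3 + W))
T = -10 (T = -4 + (-11 - 1*7)/3 = -4 + (-11 - 7)/3 = -4 + (⅓)*(-18) = -4 - 6 = -10)
((20 + a(6))*(17 + T))³ = ((20 + 2*6*(3 + 6))*(17 - 10))³ = ((20 + 2*6*9)*7)³ = ((20 + 108)*7)³ = (128*7)³ = 896³ = 719323136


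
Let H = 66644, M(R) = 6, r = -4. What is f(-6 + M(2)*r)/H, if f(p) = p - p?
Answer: 0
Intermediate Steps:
f(p) = 0
f(-6 + M(2)*r)/H = 0/66644 = 0*(1/66644) = 0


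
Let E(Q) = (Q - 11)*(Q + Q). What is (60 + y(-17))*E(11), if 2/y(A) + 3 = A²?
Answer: 0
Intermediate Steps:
E(Q) = 2*Q*(-11 + Q) (E(Q) = (-11 + Q)*(2*Q) = 2*Q*(-11 + Q))
y(A) = 2/(-3 + A²)
(60 + y(-17))*E(11) = (60 + 2/(-3 + (-17)²))*(2*11*(-11 + 11)) = (60 + 2/(-3 + 289))*(2*11*0) = (60 + 2/286)*0 = (60 + 2*(1/286))*0 = (60 + 1/143)*0 = (8581/143)*0 = 0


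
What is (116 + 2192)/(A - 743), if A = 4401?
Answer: 1154/1829 ≈ 0.63095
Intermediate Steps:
(116 + 2192)/(A - 743) = (116 + 2192)/(4401 - 743) = 2308/3658 = 2308*(1/3658) = 1154/1829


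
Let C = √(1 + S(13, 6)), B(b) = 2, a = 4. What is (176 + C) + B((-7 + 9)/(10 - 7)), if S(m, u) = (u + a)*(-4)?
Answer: 178 + I*√39 ≈ 178.0 + 6.245*I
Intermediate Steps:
S(m, u) = -16 - 4*u (S(m, u) = (u + 4)*(-4) = (4 + u)*(-4) = -16 - 4*u)
C = I*√39 (C = √(1 + (-16 - 4*6)) = √(1 + (-16 - 24)) = √(1 - 40) = √(-39) = I*√39 ≈ 6.245*I)
(176 + C) + B((-7 + 9)/(10 - 7)) = (176 + I*√39) + 2 = 178 + I*√39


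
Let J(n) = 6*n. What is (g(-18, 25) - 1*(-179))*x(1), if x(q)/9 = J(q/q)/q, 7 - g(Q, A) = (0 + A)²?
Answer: -23706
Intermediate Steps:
g(Q, A) = 7 - A² (g(Q, A) = 7 - (0 + A)² = 7 - A²)
x(q) = 54/q (x(q) = 9*((6*(q/q))/q) = 9*((6*1)/q) = 9*(6/q) = 54/q)
(g(-18, 25) - 1*(-179))*x(1) = ((7 - 1*25²) - 1*(-179))*(54/1) = ((7 - 1*625) + 179)*(54*1) = ((7 - 625) + 179)*54 = (-618 + 179)*54 = -439*54 = -23706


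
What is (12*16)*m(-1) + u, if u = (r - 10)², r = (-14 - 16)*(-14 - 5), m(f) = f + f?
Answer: 313216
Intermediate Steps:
m(f) = 2*f
r = 570 (r = -30*(-19) = 570)
u = 313600 (u = (570 - 10)² = 560² = 313600)
(12*16)*m(-1) + u = (12*16)*(2*(-1)) + 313600 = 192*(-2) + 313600 = -384 + 313600 = 313216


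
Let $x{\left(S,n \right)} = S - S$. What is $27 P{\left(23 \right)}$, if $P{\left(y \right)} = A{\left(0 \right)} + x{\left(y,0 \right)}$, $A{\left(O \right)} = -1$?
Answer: $-27$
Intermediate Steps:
$x{\left(S,n \right)} = 0$
$P{\left(y \right)} = -1$ ($P{\left(y \right)} = -1 + 0 = -1$)
$27 P{\left(23 \right)} = 27 \left(-1\right) = -27$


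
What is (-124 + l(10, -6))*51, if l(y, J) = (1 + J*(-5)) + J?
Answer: -5049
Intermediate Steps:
l(y, J) = 1 - 4*J (l(y, J) = (1 - 5*J) + J = 1 - 4*J)
(-124 + l(10, -6))*51 = (-124 + (1 - 4*(-6)))*51 = (-124 + (1 + 24))*51 = (-124 + 25)*51 = -99*51 = -5049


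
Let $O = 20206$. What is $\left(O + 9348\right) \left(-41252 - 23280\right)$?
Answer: $-1907178728$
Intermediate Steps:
$\left(O + 9348\right) \left(-41252 - 23280\right) = \left(20206 + 9348\right) \left(-41252 - 23280\right) = 29554 \left(-64532\right) = -1907178728$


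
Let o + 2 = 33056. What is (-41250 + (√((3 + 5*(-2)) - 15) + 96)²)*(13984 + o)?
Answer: -1507850128 + 9031296*I*√22 ≈ -1.5079e+9 + 4.2361e+7*I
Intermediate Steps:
o = 33054 (o = -2 + 33056 = 33054)
(-41250 + (√((3 + 5*(-2)) - 15) + 96)²)*(13984 + o) = (-41250 + (√((3 + 5*(-2)) - 15) + 96)²)*(13984 + 33054) = (-41250 + (√((3 - 10) - 15) + 96)²)*47038 = (-41250 + (√(-7 - 15) + 96)²)*47038 = (-41250 + (√(-22) + 96)²)*47038 = (-41250 + (I*√22 + 96)²)*47038 = (-41250 + (96 + I*√22)²)*47038 = -1940317500 + 47038*(96 + I*√22)²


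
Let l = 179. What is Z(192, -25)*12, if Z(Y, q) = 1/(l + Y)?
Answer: 12/371 ≈ 0.032345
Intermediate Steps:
Z(Y, q) = 1/(179 + Y)
Z(192, -25)*12 = 12/(179 + 192) = 12/371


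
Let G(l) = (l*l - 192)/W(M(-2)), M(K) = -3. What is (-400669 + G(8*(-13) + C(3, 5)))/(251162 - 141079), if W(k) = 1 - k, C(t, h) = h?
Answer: -1593067/440332 ≈ -3.6179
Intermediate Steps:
G(l) = -48 + l**2/4 (G(l) = (l*l - 192)/(1 - 1*(-3)) = (l**2 - 192)/(1 + 3) = (-192 + l**2)/4 = (-192 + l**2)*(1/4) = -48 + l**2/4)
(-400669 + G(8*(-13) + C(3, 5)))/(251162 - 141079) = (-400669 + (-48 + (8*(-13) + 5)**2/4))/(251162 - 141079) = (-400669 + (-48 + (-104 + 5)**2/4))/110083 = (-400669 + (-48 + (1/4)*(-99)**2))*(1/110083) = (-400669 + (-48 + (1/4)*9801))*(1/110083) = (-400669 + (-48 + 9801/4))*(1/110083) = (-400669 + 9609/4)*(1/110083) = -1593067/4*1/110083 = -1593067/440332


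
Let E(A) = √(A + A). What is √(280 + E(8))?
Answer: 2*√71 ≈ 16.852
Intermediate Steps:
E(A) = √2*√A (E(A) = √(2*A) = √2*√A)
√(280 + E(8)) = √(280 + √2*√8) = √(280 + √2*(2*√2)) = √(280 + 4) = √284 = 2*√71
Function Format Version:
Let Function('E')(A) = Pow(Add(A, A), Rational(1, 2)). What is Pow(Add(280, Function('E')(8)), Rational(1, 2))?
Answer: Mul(2, Pow(71, Rational(1, 2))) ≈ 16.852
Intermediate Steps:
Function('E')(A) = Mul(Pow(2, Rational(1, 2)), Pow(A, Rational(1, 2))) (Function('E')(A) = Pow(Mul(2, A), Rational(1, 2)) = Mul(Pow(2, Rational(1, 2)), Pow(A, Rational(1, 2))))
Pow(Add(280, Function('E')(8)), Rational(1, 2)) = Pow(Add(280, Mul(Pow(2, Rational(1, 2)), Pow(8, Rational(1, 2)))), Rational(1, 2)) = Pow(Add(280, Mul(Pow(2, Rational(1, 2)), Mul(2, Pow(2, Rational(1, 2))))), Rational(1, 2)) = Pow(Add(280, 4), Rational(1, 2)) = Pow(284, Rational(1, 2)) = Mul(2, Pow(71, Rational(1, 2)))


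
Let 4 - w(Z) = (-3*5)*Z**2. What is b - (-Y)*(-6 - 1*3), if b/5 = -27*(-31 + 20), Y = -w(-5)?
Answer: 4896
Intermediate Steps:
w(Z) = 4 + 15*Z**2 (w(Z) = 4 - (-3*5)*Z**2 = 4 - (-15)*Z**2 = 4 + 15*Z**2)
Y = -379 (Y = -(4 + 15*(-5)**2) = -(4 + 15*25) = -(4 + 375) = -1*379 = -379)
b = 1485 (b = 5*(-27*(-31 + 20)) = 5*(-27*(-11)) = 5*297 = 1485)
b - (-Y)*(-6 - 1*3) = 1485 - (-1*(-379))*(-6 - 1*3) = 1485 - 379*(-6 - 3) = 1485 - 379*(-9) = 1485 - 1*(-3411) = 1485 + 3411 = 4896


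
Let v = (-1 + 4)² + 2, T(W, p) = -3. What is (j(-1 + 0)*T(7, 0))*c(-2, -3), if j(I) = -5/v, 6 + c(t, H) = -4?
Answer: -150/11 ≈ -13.636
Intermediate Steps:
c(t, H) = -10 (c(t, H) = -6 - 4 = -10)
v = 11 (v = 3² + 2 = 9 + 2 = 11)
j(I) = -5/11
(j(-1 + 0)*T(7, 0))*c(-2, -3) = -5/11*(-3)*(-10) = (15/11)*(-10) = -150/11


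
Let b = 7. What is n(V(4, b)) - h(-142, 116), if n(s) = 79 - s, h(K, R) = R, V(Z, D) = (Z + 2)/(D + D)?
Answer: -262/7 ≈ -37.429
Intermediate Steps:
V(Z, D) = (2 + Z)/(2*D) (V(Z, D) = (2 + Z)/((2*D)) = (2 + Z)*(1/(2*D)) = (2 + Z)/(2*D))
n(V(4, b)) - h(-142, 116) = (79 - (2 + 4)/(2*7)) - 1*116 = (79 - 6/(2*7)) - 116 = (79 - 1*3/7) - 116 = (79 - 3/7) - 116 = 550/7 - 116 = -262/7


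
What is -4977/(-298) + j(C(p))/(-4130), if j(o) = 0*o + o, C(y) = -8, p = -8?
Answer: 10278697/615370 ≈ 16.703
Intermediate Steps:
j(o) = o (j(o) = 0 + o = o)
-4977/(-298) + j(C(p))/(-4130) = -4977/(-298) - 8/(-4130) = -4977*(-1/298) - 8*(-1/4130) = 4977/298 + 4/2065 = 10278697/615370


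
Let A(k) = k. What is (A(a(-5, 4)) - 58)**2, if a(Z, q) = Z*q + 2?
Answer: 5776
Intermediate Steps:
a(Z, q) = 2 + Z*q
(A(a(-5, 4)) - 58)**2 = ((2 - 5*4) - 58)**2 = ((2 - 20) - 58)**2 = (-18 - 58)**2 = (-76)**2 = 5776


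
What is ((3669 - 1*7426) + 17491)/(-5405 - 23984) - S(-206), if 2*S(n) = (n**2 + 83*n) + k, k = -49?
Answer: -743245889/58778 ≈ -12645.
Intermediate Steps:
S(n) = -49/2 + n**2/2 + 83*n/2 (S(n) = ((n**2 + 83*n) - 49)/2 = (-49 + n**2 + 83*n)/2 = -49/2 + n**2/2 + 83*n/2)
((3669 - 1*7426) + 17491)/(-5405 - 23984) - S(-206) = ((3669 - 1*7426) + 17491)/(-5405 - 23984) - (-49/2 + (1/2)*(-206)**2 + (83/2)*(-206)) = ((3669 - 7426) + 17491)/(-29389) - (-49/2 + (1/2)*42436 - 8549) = (-3757 + 17491)*(-1/29389) - (-49/2 + 21218 - 8549) = 13734*(-1/29389) - 1*25289/2 = -13734/29389 - 25289/2 = -743245889/58778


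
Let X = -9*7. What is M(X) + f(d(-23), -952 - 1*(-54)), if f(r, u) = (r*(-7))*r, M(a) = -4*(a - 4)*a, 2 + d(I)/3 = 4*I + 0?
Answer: -573552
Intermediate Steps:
d(I) = -6 + 12*I (d(I) = -6 + 3*(4*I + 0) = -6 + 3*(4*I) = -6 + 12*I)
X = -63
M(a) = -4*a*(-4 + a) (M(a) = -4*(-4 + a)*a = -4*a*(-4 + a))
f(r, u) = -7*r² (f(r, u) = (-7*r)*r = -7*r²)
M(X) + f(d(-23), -952 - 1*(-54)) = 4*(-63)*(4 - 1*(-63)) - 7*(-6 + 12*(-23))² = 4*(-63)*(4 + 63) - 7*(-6 - 276)² = 4*(-63)*67 - 7*(-282)² = -16884 - 7*79524 = -16884 - 556668 = -573552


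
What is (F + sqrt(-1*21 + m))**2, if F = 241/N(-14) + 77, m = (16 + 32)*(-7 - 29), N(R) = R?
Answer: 357765/196 + 837*I*sqrt(1749)/7 ≈ 1825.3 + 5000.6*I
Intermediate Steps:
m = -1728 (m = 48*(-36) = -1728)
F = 837/14 (F = 241/(-14) + 77 = 241*(-1/14) + 77 = -241/14 + 77 = 837/14 ≈ 59.786)
(F + sqrt(-1*21 + m))**2 = (837/14 + sqrt(-1*21 - 1728))**2 = (837/14 + sqrt(-21 - 1728))**2 = (837/14 + sqrt(-1749))**2 = (837/14 + I*sqrt(1749))**2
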